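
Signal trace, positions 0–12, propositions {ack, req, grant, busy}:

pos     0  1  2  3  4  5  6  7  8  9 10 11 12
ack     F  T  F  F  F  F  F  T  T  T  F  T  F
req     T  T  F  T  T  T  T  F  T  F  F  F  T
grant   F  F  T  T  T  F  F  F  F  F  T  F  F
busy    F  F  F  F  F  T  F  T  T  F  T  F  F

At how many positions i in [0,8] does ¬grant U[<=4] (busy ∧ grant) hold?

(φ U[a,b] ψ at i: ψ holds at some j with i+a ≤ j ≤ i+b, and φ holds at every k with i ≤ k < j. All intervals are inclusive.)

Evaluate at each i in [0,8]:
  i=0: ✗ (no rhs in [0,4])
  i=1: ✗ (no rhs in [1,5])
  i=2: ✗ (no rhs in [2,6])
  i=3: ✗ (no rhs in [3,7])
  i=4: ✗ (no rhs in [4,8])
  i=5: ✗ (no rhs in [5,9])
  i=6: ✓ (rhs at j=10; lhs holds on [6,9])
  i=7: ✓ (rhs at j=10; lhs holds on [7,9])
  i=8: ✓ (rhs at j=10; lhs holds on [8,9])
Positions where it holds: {6, 7, 8} → 3.

3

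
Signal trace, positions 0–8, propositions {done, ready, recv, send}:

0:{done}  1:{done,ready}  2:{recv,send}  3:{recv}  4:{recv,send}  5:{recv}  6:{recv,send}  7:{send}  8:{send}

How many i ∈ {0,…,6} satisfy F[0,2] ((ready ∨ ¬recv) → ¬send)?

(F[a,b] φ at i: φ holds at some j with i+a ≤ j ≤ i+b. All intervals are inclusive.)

Evaluate at each i in [0,6]:
  i=0: ✓ (witness j=0)
  i=1: ✓ (witness j=1)
  i=2: ✓ (witness j=2)
  i=3: ✓ (witness j=3)
  i=4: ✓ (witness j=4)
  i=5: ✓ (witness j=5)
  i=6: ✓ (witness j=6)
Positions where it holds: {0, 1, 2, 3, 4, 5, 6} → 7.

7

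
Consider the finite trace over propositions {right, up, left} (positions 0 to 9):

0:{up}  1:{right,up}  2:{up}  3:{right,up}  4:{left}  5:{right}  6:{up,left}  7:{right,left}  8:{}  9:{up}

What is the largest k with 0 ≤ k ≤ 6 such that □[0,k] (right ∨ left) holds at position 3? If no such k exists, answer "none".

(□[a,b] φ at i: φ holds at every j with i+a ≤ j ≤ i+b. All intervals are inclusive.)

4

(right ∨ left) must hold from j=3 onward; find where it first fails.
  j=3: holds
  j=4: holds
  j=5: holds
  j=6: holds
  j=7: holds
  j=8: fails
Holds on [3,7], so largest k = 4.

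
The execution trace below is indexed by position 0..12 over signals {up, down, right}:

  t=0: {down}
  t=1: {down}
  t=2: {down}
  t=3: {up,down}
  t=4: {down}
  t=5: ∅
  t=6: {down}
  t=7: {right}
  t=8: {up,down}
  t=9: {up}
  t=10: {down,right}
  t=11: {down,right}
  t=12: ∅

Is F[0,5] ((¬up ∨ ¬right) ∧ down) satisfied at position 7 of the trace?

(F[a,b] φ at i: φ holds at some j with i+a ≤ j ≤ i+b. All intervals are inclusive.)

Check ((¬up ∨ ¬right) ∧ down) at each j in [7,12]:
  j=7: false
  j=8: true
  j=9: false
  j=10: true
  j=11: true
  j=12: false
Found at j=8 → formula holds.

Holds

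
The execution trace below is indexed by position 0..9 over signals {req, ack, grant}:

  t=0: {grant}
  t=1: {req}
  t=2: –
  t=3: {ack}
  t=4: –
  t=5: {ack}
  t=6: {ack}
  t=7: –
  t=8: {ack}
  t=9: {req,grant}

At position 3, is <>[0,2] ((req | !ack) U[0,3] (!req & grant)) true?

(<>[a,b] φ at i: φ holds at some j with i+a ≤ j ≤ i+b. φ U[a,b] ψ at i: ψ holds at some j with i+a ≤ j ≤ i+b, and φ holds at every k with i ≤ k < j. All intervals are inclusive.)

Check ((req | !ack) U[0,3] (!req & grant)) at each j in [3,5]:
  j=3: fails
  j=4: fails
  j=5: fails
No position in the window satisfies it → formula fails.

Does not hold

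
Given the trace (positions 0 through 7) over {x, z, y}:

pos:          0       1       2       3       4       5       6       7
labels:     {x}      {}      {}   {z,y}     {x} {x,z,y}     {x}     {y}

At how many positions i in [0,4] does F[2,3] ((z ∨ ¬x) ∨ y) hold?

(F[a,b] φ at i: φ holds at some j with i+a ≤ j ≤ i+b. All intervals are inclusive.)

5

Evaluate at each i in [0,4]:
  i=0: ✓ (witness j=2)
  i=1: ✓ (witness j=3)
  i=2: ✓ (witness j=5)
  i=3: ✓ (witness j=5)
  i=4: ✓ (witness j=7)
Positions where it holds: {0, 1, 2, 3, 4} → 5.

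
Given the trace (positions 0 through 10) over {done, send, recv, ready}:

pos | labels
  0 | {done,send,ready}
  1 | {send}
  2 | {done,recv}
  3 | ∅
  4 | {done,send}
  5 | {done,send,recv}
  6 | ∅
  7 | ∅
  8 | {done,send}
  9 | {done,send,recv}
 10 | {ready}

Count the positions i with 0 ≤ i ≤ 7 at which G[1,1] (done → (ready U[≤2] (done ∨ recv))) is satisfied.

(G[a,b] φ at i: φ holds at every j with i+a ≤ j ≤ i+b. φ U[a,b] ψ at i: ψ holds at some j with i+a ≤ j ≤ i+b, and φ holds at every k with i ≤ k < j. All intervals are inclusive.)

8

Evaluate at each i in [0,7]:
  i=0: ✓ (all of [1,1])
  i=1: ✓ (all of [2,2])
  i=2: ✓ (all of [3,3])
  i=3: ✓ (all of [4,4])
  i=4: ✓ (all of [5,5])
  i=5: ✓ (all of [6,6])
  i=6: ✓ (all of [7,7])
  i=7: ✓ (all of [8,8])
Positions where it holds: {0, 1, 2, 3, 4, 5, 6, 7} → 8.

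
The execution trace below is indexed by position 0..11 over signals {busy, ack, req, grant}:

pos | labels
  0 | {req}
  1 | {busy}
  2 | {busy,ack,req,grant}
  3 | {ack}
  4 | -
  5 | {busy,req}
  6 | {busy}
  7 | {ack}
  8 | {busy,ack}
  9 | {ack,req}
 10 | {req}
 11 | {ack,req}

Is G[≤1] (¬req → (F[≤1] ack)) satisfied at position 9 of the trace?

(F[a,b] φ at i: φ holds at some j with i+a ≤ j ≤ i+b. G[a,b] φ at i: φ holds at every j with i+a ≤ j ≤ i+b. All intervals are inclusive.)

Holds

Check (¬req → (F[≤1] ack)) at every j in [9,10]:
  j=9: antecedent false → ✓
  j=10: antecedent false → ✓
All positions satisfy it → formula holds.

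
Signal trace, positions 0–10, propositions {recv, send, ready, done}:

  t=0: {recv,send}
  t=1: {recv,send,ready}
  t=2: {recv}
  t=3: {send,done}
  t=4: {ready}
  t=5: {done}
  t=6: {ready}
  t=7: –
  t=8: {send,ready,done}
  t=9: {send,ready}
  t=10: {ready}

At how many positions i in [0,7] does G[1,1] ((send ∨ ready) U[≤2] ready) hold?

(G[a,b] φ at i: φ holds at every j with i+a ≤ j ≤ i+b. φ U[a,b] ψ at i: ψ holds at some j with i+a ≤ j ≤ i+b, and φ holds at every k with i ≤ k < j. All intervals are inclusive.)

Evaluate at each i in [0,7]:
  i=0: ✓ (all of [1,1])
  i=1: ✗ (fails at j=2)
  i=2: ✓ (all of [3,3])
  i=3: ✓ (all of [4,4])
  i=4: ✗ (fails at j=5)
  i=5: ✓ (all of [6,6])
  i=6: ✗ (fails at j=7)
  i=7: ✓ (all of [8,8])
Positions where it holds: {0, 2, 3, 5, 7} → 5.

5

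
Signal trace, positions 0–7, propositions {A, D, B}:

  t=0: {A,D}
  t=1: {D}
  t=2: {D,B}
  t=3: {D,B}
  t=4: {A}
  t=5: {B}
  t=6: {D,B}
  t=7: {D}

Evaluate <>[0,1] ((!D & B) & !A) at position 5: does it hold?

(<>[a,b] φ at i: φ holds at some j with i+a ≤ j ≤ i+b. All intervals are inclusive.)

Check ((!D & B) & !A) at each j in [5,6]:
  j=5: true
  j=6: false
Found at j=5 → formula holds.

Holds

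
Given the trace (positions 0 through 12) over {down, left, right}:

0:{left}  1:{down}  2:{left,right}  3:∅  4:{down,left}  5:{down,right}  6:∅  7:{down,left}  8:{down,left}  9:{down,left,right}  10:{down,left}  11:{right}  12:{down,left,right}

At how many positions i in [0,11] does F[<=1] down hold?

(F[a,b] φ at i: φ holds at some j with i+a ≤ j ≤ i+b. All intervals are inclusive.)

11

Evaluate at each i in [0,11]:
  i=0: ✓ (witness j=1)
  i=1: ✓ (witness j=1)
  i=2: ✗ (none in [2,3])
  i=3: ✓ (witness j=4)
  i=4: ✓ (witness j=4)
  i=5: ✓ (witness j=5)
  i=6: ✓ (witness j=7)
  i=7: ✓ (witness j=7)
  i=8: ✓ (witness j=8)
  i=9: ✓ (witness j=9)
  i=10: ✓ (witness j=10)
  i=11: ✓ (witness j=12)
Positions where it holds: {0, 1, 3, 4, 5, 6, 7, 8, 9, 10, 11} → 11.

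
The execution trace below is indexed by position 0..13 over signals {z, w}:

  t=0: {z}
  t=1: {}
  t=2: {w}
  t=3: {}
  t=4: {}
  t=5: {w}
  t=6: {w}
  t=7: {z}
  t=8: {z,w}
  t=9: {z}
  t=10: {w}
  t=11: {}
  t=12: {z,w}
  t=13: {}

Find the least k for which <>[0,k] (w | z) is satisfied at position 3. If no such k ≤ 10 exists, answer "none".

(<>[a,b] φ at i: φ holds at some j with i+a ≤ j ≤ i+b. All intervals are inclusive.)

Scan j = 3,4,… for (w | z):
  j=3: fails
  j=4: fails
  j=5: holds
First hit at j=5, so smallest k = 5-3 = 2.

2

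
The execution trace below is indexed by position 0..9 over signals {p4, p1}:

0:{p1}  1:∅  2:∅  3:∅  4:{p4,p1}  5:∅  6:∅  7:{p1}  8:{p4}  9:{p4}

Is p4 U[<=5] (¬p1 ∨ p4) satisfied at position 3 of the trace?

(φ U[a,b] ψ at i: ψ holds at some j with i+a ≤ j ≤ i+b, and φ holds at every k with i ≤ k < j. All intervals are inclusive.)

True

Need some j in [3,8] with (¬p1 ∨ p4), and p4 at every k in [3,j-1].
  j=3: (¬p1 ∨ p4) holds; no prefix to check → satisfied.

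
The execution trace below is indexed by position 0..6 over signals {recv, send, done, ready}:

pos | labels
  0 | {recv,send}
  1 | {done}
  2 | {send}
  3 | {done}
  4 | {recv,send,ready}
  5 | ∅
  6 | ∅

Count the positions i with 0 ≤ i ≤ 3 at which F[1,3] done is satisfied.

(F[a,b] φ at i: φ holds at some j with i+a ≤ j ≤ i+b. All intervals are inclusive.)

Evaluate at each i in [0,3]:
  i=0: ✓ (witness j=1)
  i=1: ✓ (witness j=3)
  i=2: ✓ (witness j=3)
  i=3: ✗ (none in [4,6])
Positions where it holds: {0, 1, 2} → 3.

3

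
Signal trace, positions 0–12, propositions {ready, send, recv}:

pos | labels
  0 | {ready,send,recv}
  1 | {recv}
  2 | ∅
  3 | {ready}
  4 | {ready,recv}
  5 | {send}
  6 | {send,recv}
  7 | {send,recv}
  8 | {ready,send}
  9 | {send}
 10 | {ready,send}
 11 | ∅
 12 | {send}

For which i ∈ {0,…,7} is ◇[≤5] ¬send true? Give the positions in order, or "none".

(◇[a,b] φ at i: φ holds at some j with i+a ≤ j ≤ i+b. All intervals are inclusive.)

0, 1, 2, 3, 4, 6, 7

Evaluate at each i in [0,7]:
  i=0: ✓ (witness j=1)
  i=1: ✓ (witness j=1)
  i=2: ✓ (witness j=2)
  i=3: ✓ (witness j=3)
  i=4: ✓ (witness j=4)
  i=5: ✗ (none in [5,10])
  i=6: ✓ (witness j=11)
  i=7: ✓ (witness j=11)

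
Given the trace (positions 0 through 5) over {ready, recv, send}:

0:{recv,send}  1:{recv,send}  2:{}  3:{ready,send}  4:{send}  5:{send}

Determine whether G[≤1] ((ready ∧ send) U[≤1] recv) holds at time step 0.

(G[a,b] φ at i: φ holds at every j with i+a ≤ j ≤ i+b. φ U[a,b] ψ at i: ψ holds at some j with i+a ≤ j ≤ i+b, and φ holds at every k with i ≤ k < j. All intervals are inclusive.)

True

Check ((ready ∧ send) U[≤1] recv) at every j in [0,1]:
  j=0: holds
  j=1: holds
All positions satisfy it → formula holds.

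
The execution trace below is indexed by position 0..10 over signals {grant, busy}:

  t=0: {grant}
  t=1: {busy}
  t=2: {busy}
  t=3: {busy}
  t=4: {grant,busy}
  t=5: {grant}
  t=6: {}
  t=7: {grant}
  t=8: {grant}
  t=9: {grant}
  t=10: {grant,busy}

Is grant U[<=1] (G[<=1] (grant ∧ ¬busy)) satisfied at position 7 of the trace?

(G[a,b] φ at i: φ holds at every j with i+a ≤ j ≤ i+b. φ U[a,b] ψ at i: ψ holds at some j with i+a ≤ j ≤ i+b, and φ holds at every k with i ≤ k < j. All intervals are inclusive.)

Need some j in [7,8] with G[<=1] (grant ∧ ¬busy), and grant at every k in [7,j-1].
  j=7: G[<=1] (grant ∧ ¬busy) holds; no prefix to check → satisfied.

Yes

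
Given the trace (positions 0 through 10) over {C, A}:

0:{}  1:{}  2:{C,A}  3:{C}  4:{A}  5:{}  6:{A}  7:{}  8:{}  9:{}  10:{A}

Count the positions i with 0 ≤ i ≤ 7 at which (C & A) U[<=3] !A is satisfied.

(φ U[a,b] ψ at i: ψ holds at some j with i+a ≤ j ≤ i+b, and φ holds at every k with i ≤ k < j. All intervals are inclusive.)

6

Evaluate at each i in [0,7]:
  i=0: ✓ (rhs at j=0)
  i=1: ✓ (rhs at j=1)
  i=2: ✓ (rhs at j=3; lhs holds on [2,2])
  i=3: ✓ (rhs at j=3)
  i=4: ✗ (lhs fails at k=4 before rhs at j=5)
  i=5: ✓ (rhs at j=5)
  i=6: ✗ (lhs fails at k=6 before rhs at j=7)
  i=7: ✓ (rhs at j=7)
Positions where it holds: {0, 1, 2, 3, 5, 7} → 6.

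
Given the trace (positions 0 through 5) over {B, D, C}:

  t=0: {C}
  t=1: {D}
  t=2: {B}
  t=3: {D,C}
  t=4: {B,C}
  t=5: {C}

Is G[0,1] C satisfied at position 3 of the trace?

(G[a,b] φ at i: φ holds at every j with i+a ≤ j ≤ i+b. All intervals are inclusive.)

True

Check C at every j in [3,4]:
  j=3: true
  j=4: true
All positions satisfy it → formula holds.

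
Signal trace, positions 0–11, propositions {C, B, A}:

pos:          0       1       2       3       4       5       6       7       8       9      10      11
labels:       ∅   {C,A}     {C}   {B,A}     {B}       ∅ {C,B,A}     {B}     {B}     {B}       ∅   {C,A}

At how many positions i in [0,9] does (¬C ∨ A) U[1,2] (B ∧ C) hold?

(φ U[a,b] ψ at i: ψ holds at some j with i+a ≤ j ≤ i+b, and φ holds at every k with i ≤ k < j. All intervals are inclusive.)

Evaluate at each i in [0,9]:
  i=0: ✗ (no rhs in [1,2])
  i=1: ✗ (no rhs in [2,3])
  i=2: ✗ (no rhs in [3,4])
  i=3: ✗ (no rhs in [4,5])
  i=4: ✓ (rhs at j=6; lhs holds on [4,5])
  i=5: ✓ (rhs at j=6; lhs holds on [5,5])
  i=6: ✗ (no rhs in [7,8])
  i=7: ✗ (no rhs in [8,9])
  i=8: ✗ (no rhs in [9,10])
  i=9: ✗ (no rhs in [10,11])
Positions where it holds: {4, 5} → 2.

2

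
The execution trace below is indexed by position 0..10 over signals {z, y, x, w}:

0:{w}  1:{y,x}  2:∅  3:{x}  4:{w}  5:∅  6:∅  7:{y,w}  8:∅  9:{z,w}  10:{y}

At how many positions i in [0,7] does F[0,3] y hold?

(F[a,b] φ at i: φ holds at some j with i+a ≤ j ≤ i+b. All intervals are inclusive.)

Evaluate at each i in [0,7]:
  i=0: ✓ (witness j=1)
  i=1: ✓ (witness j=1)
  i=2: ✗ (none in [2,5])
  i=3: ✗ (none in [3,6])
  i=4: ✓ (witness j=7)
  i=5: ✓ (witness j=7)
  i=6: ✓ (witness j=7)
  i=7: ✓ (witness j=7)
Positions where it holds: {0, 1, 4, 5, 6, 7} → 6.

6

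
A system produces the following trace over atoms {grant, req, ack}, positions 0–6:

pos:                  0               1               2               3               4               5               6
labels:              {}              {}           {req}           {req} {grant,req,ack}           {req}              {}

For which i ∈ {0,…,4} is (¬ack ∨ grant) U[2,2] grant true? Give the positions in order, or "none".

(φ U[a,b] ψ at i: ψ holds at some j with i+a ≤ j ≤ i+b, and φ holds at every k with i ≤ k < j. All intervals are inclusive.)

2

Evaluate at each i in [0,4]:
  i=0: ✗ (no rhs in [2,2])
  i=1: ✗ (no rhs in [3,3])
  i=2: ✓ (rhs at j=4; lhs holds on [2,3])
  i=3: ✗ (no rhs in [5,5])
  i=4: ✗ (no rhs in [6,6])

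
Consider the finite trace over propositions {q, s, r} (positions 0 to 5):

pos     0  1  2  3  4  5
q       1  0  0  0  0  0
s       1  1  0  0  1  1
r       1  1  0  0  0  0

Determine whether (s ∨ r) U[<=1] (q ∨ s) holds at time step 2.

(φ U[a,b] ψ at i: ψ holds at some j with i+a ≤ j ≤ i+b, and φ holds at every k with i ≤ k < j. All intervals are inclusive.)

Does not hold

Need some j in [2,3] with (q ∨ s), and (s ∨ r) at every k in [2,j-1].
  j=2: (q ∨ s) false.
  j=3: (q ∨ s) false.
No j in the window works → until fails.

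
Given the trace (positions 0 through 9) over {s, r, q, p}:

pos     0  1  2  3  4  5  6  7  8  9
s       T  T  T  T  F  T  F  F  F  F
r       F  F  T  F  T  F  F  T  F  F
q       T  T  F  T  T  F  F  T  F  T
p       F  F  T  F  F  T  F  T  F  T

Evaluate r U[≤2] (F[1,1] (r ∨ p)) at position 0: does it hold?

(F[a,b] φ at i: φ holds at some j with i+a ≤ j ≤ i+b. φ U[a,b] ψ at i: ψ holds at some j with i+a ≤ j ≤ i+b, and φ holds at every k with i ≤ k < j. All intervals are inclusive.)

Need some j in [0,2] with F[1,1] (r ∨ p), and r at every k in [0,j-1].
  j=0: F[1,1] (r ∨ p) — fails (none in [1,1]).
  j=1: F[1,1] (r ∨ p) holds, but r fails at k=0 → not this j.
  j=2: F[1,1] (r ∨ p) — fails (none in [3,3]).
No j in the window works → until fails.

Does not hold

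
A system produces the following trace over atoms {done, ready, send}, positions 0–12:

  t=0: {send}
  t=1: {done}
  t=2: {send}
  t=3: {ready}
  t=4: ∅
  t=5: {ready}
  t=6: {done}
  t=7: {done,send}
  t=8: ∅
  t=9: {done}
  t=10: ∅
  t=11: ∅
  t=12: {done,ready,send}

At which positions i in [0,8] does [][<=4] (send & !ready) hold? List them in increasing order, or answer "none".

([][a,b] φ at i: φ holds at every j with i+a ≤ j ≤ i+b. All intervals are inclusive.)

Evaluate at each i in [0,8]:
  i=0: ✗ (fails at j=1)
  i=1: ✗ (fails at j=1)
  i=2: ✗ (fails at j=3)
  i=3: ✗ (fails at j=3)
  i=4: ✗ (fails at j=4)
  i=5: ✗ (fails at j=5)
  i=6: ✗ (fails at j=6)
  i=7: ✗ (fails at j=8)
  i=8: ✗ (fails at j=8)

none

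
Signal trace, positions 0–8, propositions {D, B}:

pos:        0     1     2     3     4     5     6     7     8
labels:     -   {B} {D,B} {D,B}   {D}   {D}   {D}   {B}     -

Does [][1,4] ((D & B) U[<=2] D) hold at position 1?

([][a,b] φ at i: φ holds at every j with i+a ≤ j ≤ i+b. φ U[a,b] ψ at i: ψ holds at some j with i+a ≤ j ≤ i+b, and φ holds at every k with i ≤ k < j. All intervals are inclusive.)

True

Check ((D & B) U[<=2] D) at every j in [2,5]:
  j=2: holds
  j=3: holds
  j=4: holds
  j=5: holds
All positions satisfy it → formula holds.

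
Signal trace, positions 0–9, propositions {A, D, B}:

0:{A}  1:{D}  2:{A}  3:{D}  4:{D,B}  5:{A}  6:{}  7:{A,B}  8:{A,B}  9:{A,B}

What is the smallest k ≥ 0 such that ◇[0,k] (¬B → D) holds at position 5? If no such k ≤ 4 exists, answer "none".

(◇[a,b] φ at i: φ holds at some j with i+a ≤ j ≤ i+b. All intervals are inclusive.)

2

Scan j = 5,6,… for (¬B → D):
  j=5: fails
  j=6: fails
  j=7: holds
First hit at j=7, so smallest k = 7-5 = 2.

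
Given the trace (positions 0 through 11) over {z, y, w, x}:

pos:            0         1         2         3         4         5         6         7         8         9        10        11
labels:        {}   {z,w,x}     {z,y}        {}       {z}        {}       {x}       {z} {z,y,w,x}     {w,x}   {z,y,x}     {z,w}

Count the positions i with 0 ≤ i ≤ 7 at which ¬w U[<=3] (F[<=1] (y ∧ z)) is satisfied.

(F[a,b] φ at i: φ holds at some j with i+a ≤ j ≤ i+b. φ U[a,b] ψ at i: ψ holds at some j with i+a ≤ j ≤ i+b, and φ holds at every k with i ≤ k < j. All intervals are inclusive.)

Evaluate at each i in [0,7]:
  i=0: ✓ (rhs at j=1; lhs holds on [0,0])
  i=1: ✓ (rhs at j=1)
  i=2: ✓ (rhs at j=2)
  i=3: ✗ (no rhs in [3,6])
  i=4: ✓ (rhs at j=7; lhs holds on [4,6])
  i=5: ✓ (rhs at j=7; lhs holds on [5,6])
  i=6: ✓ (rhs at j=7; lhs holds on [6,6])
  i=7: ✓ (rhs at j=7)
Positions where it holds: {0, 1, 2, 4, 5, 6, 7} → 7.

7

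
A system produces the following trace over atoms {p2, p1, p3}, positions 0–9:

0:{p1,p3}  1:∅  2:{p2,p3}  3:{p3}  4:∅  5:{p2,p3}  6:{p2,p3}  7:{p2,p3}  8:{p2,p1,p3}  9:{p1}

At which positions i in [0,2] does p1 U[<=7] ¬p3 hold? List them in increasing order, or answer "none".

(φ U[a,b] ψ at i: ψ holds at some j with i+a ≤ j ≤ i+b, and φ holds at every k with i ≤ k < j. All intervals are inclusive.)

0, 1

Evaluate at each i in [0,2]:
  i=0: ✓ (rhs at j=1; lhs holds on [0,0])
  i=1: ✓ (rhs at j=1)
  i=2: ✗ (lhs fails at k=2 before rhs at j=4)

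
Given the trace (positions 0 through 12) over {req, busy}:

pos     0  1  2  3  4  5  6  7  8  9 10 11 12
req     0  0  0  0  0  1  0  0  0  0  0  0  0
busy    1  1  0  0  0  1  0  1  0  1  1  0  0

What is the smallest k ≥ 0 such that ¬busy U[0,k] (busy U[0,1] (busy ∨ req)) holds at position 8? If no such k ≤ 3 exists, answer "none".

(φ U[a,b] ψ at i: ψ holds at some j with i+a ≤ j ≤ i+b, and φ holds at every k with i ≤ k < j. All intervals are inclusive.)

Need earliest j ≥ 8 with (busy U[0,1] (busy ∨ req)), and ¬busy at every k in [8,j-1].
  j=8: rhs fails.
  j=9: rhs holds; lhs holds on [8,8]. k = 1.

1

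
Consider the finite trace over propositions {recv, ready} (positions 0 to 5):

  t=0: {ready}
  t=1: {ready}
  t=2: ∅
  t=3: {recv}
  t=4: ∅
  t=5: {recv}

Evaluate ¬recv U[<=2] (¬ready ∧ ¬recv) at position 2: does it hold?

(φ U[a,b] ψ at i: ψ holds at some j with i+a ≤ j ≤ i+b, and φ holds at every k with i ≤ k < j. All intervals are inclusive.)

Need some j in [2,4] with (¬ready ∧ ¬recv), and ¬recv at every k in [2,j-1].
  j=2: (¬ready ∧ ¬recv) holds; no prefix to check → satisfied.

True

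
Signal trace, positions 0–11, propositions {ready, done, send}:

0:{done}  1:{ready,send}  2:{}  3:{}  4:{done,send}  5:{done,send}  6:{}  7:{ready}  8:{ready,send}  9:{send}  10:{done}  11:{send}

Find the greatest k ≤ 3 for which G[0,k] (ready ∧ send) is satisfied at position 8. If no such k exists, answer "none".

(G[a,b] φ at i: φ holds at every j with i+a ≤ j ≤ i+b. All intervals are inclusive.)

0

(ready ∧ send) must hold from j=8 onward; find where it first fails.
  j=8: holds
  j=9: fails
Holds on [8,8], so largest k = 0.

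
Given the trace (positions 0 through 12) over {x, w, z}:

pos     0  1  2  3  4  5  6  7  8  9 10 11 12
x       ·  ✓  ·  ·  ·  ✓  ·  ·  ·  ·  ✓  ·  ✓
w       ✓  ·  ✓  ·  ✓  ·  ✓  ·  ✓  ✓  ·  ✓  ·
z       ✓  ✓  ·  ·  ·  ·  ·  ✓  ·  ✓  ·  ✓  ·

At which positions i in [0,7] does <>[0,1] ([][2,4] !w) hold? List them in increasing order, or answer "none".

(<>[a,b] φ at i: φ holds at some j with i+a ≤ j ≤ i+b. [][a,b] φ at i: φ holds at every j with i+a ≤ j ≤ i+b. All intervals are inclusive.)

none

Evaluate at each i in [0,7]:
  i=0: ✗ (none in [0,1])
  i=1: ✗ (none in [1,2])
  i=2: ✗ (none in [2,3])
  i=3: ✗ (none in [3,4])
  i=4: ✗ (none in [4,5])
  i=5: ✗ (none in [5,6])
  i=6: ✗ (none in [6,7])
  i=7: ✗ (none in [7,8])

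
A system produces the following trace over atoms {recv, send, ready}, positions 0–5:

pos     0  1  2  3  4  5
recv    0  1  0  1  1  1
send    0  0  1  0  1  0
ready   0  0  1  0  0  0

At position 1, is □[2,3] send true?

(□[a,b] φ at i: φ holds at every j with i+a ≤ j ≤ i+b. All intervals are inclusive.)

False

Check send at every j in [3,4]:
  j=3: false
  j=4: true
Fails at j=3 → formula fails.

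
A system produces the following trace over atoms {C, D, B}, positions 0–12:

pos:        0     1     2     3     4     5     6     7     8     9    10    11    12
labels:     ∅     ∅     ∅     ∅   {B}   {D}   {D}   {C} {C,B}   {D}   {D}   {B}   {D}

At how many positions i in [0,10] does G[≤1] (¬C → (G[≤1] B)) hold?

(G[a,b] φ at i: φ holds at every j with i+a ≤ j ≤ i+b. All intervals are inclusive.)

Evaluate at each i in [0,10]:
  i=0: ✗ (fails at j=0)
  i=1: ✗ (fails at j=1)
  i=2: ✗ (fails at j=2)
  i=3: ✗ (fails at j=3)
  i=4: ✗ (fails at j=4)
  i=5: ✗ (fails at j=5)
  i=6: ✗ (fails at j=6)
  i=7: ✓ (all of [7,8])
  i=8: ✗ (fails at j=9)
  i=9: ✗ (fails at j=9)
  i=10: ✗ (fails at j=10)
Positions where it holds: {7} → 1.

1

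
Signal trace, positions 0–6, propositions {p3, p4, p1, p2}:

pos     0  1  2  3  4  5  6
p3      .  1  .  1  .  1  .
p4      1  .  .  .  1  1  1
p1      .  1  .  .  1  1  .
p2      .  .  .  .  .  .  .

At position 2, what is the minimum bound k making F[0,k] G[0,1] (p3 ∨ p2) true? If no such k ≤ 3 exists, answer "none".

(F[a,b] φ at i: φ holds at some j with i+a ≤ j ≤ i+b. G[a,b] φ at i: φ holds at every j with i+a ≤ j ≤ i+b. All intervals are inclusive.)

Scan j = 2,3,… for G[0,1] (p3 ∨ p2):
  j=2: fails
  j=3: fails
  j=4: fails
  j=5: fails
No j in [2,5] satisfies it → none.

none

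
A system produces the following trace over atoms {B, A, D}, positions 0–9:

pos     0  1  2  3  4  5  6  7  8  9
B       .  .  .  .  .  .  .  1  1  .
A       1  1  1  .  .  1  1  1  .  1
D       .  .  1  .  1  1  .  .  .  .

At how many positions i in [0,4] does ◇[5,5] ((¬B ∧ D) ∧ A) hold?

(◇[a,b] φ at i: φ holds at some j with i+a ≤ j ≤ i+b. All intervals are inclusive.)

1

Evaluate at each i in [0,4]:
  i=0: ✓ (witness j=5)
  i=1: ✗ (none in [6,6])
  i=2: ✗ (none in [7,7])
  i=3: ✗ (none in [8,8])
  i=4: ✗ (none in [9,9])
Positions where it holds: {0} → 1.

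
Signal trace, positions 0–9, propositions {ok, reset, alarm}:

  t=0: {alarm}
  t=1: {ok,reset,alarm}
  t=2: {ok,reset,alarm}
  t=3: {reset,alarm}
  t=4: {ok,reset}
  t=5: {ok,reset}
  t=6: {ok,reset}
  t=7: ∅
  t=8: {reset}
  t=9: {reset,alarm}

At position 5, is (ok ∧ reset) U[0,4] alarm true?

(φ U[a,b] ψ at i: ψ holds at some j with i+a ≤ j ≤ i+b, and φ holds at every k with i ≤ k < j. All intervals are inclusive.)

False

Need some j in [5,9] with alarm, and (ok ∧ reset) at every k in [5,j-1].
  j=5: alarm false.
  j=6: alarm false.
  j=7: alarm false.
  j=8: alarm false.
  j=9: alarm holds, but (ok ∧ reset) fails at k=7 → not this j.
No j in the window works → until fails.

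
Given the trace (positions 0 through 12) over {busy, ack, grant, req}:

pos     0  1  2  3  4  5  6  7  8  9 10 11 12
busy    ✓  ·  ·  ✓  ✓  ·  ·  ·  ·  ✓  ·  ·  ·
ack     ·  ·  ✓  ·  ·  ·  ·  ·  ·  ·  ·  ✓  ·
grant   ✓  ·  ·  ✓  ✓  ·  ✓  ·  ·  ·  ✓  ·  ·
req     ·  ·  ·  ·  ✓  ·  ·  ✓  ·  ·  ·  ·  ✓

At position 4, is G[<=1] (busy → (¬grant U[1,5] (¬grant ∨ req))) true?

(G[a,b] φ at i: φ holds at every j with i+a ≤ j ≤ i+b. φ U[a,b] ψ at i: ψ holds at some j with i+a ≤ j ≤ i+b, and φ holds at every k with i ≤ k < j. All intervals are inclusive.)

No

Check (busy → (¬grant U[1,5] (¬grant ∨ req))) at every j in [4,5]:
  j=4: antecedent true; consequent fails → ✗
  j=5: antecedent false → ✓
Fails at j=4 → formula fails.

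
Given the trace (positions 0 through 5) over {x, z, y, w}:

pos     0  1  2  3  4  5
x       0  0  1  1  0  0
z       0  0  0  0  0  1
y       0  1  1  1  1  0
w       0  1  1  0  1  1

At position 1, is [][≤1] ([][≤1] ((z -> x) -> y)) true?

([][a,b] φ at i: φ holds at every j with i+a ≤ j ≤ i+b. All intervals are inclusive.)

True

Check [][≤1] ((z -> x) -> y) at every j in [1,2]:
  j=1: holds on [1,2]
  j=2: holds on [2,3]
All positions satisfy it → formula holds.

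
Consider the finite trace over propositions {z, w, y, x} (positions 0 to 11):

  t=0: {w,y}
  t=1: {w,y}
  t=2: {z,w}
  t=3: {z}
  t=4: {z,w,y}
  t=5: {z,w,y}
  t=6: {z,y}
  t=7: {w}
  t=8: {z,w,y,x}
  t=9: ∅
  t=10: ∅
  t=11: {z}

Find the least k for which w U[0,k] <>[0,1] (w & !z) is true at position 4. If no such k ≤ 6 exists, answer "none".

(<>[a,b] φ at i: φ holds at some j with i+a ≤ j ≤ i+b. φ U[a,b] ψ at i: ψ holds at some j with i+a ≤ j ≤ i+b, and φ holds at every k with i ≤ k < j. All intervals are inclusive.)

2

Need earliest j ≥ 4 with <>[0,1] (w & !z), and w at every k in [4,j-1].
  j=4: rhs fails.
  j=5: rhs fails.
  j=6: rhs holds; lhs holds on [4,5]. k = 2.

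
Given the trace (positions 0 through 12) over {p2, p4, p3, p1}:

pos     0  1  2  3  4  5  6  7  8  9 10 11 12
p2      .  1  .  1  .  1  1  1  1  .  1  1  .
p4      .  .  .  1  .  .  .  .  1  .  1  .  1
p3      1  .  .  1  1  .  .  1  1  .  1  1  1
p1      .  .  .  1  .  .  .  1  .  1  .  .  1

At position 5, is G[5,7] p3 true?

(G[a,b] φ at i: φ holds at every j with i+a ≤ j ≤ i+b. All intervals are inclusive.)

Holds

Check p3 at every j in [10,12]:
  j=10: true
  j=11: true
  j=12: true
All positions satisfy it → formula holds.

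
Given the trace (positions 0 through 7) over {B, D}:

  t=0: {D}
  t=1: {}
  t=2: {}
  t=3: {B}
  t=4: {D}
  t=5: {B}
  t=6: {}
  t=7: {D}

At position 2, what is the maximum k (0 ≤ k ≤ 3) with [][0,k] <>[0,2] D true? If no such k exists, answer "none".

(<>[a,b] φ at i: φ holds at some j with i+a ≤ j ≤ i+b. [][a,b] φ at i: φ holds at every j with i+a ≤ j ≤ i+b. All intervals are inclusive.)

<>[0,2] D must hold from j=2 onward; find where it first fails.
  j=2: holds
  j=3: holds
  j=4: holds
  j=5: holds
Holds through j=5; largest k = 3.

3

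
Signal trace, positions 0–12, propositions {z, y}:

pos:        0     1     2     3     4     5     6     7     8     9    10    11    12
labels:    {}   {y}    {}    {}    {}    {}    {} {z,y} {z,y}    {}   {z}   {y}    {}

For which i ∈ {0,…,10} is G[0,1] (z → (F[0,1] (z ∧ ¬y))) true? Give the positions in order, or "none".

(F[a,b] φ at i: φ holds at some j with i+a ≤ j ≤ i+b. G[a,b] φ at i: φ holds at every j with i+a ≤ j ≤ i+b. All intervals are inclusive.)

Evaluate at each i in [0,10]:
  i=0: ✓ (all of [0,1])
  i=1: ✓ (all of [1,2])
  i=2: ✓ (all of [2,3])
  i=3: ✓ (all of [3,4])
  i=4: ✓ (all of [4,5])
  i=5: ✓ (all of [5,6])
  i=6: ✗ (fails at j=7)
  i=7: ✗ (fails at j=7)
  i=8: ✗ (fails at j=8)
  i=9: ✓ (all of [9,10])
  i=10: ✓ (all of [10,11])

0, 1, 2, 3, 4, 5, 9, 10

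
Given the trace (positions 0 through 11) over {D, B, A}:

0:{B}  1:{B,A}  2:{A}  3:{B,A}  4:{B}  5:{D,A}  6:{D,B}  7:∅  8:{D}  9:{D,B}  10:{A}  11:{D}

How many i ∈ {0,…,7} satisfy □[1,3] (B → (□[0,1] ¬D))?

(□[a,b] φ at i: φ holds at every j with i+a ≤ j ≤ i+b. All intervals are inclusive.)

Evaluate at each i in [0,7]:
  i=0: ✓ (all of [1,3])
  i=1: ✗ (fails at j=4)
  i=2: ✗ (fails at j=4)
  i=3: ✗ (fails at j=4)
  i=4: ✗ (fails at j=6)
  i=5: ✗ (fails at j=6)
  i=6: ✗ (fails at j=9)
  i=7: ✗ (fails at j=9)
Positions where it holds: {0} → 1.

1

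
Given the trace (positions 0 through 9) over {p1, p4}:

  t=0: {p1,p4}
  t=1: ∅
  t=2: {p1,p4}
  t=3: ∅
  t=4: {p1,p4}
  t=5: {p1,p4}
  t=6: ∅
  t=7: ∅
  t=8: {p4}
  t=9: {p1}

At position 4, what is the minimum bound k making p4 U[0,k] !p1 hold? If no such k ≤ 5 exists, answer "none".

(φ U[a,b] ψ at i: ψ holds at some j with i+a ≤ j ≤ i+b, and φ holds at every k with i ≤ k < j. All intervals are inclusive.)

2

Need earliest j ≥ 4 with !p1, and p4 at every k in [4,j-1].
  j=4: rhs fails.
  j=5: rhs fails.
  j=6: rhs holds; lhs holds on [4,5]. k = 2.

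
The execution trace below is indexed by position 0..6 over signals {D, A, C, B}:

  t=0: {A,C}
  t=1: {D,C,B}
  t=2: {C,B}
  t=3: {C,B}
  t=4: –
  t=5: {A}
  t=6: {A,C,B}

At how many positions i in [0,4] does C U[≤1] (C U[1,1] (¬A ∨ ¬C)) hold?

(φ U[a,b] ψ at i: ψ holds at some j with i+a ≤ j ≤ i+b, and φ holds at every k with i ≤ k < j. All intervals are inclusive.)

Evaluate at each i in [0,4]:
  i=0: ✓ (rhs at j=0)
  i=1: ✓ (rhs at j=1)
  i=2: ✓ (rhs at j=2)
  i=3: ✓ (rhs at j=3)
  i=4: ✗ (no rhs in [4,5])
Positions where it holds: {0, 1, 2, 3} → 4.

4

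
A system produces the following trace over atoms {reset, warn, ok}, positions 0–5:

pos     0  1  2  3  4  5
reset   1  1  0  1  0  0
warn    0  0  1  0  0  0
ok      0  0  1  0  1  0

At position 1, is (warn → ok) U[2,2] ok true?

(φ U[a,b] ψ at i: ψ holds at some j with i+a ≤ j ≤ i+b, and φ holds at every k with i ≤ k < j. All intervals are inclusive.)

Need some j in [3,3] with ok, and (warn → ok) at every k in [1,j-1].
  j=3: ok false.
No j in the window works → until fails.

Does not hold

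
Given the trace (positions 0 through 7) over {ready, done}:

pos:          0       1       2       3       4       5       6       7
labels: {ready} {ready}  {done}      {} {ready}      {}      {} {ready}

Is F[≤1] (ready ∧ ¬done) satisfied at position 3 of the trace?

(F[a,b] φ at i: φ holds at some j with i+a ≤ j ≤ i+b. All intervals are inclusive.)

True

Check (ready ∧ ¬done) at each j in [3,4]:
  j=3: false
  j=4: true
Found at j=4 → formula holds.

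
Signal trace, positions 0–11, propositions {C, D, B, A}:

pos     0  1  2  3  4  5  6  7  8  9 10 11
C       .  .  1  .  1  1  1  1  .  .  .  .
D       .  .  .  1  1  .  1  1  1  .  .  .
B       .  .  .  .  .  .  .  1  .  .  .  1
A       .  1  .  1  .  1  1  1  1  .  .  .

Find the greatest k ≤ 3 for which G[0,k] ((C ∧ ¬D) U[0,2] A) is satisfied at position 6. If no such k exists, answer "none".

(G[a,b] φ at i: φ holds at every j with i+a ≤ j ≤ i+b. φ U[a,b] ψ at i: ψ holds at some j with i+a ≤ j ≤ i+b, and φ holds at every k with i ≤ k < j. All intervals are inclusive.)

2

((C ∧ ¬D) U[0,2] A) must hold from j=6 onward; find where it first fails.
  j=6: holds
  j=7: holds
  j=8: holds
  j=9: fails
Holds on [6,8], so largest k = 2.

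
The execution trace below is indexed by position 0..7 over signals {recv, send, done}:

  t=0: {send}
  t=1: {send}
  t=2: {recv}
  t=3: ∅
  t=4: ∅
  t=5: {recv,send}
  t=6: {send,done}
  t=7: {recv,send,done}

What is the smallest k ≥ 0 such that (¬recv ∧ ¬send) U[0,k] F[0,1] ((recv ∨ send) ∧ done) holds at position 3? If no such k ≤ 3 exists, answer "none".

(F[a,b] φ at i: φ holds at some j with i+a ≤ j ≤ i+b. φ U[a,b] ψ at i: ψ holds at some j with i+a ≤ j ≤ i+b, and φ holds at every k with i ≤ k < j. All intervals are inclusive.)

2

Need earliest j ≥ 3 with F[0,1] ((recv ∨ send) ∧ done), and (¬recv ∧ ¬send) at every k in [3,j-1].
  j=3: rhs fails.
  j=4: rhs fails.
  j=5: rhs holds; lhs holds on [3,4]. k = 2.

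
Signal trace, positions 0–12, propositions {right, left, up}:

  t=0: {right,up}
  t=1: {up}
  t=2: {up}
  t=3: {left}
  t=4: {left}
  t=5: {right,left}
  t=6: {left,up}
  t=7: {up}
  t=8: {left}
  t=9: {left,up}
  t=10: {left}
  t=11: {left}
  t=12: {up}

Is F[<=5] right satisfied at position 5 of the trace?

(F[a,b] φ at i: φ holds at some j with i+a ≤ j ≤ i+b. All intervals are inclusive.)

Check right at each j in [5,10]:
  j=5: true
  j=6: false
  j=7: false
  j=8: false
  j=9: false
  j=10: false
Found at j=5 → formula holds.

Holds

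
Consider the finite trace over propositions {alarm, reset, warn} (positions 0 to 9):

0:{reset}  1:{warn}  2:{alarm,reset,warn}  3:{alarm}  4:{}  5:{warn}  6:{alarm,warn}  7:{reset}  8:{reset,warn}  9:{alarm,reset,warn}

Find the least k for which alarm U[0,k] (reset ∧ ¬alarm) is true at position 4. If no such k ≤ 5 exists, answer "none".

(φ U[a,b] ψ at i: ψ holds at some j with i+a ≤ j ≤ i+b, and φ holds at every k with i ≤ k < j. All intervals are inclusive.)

none

Need earliest j ≥ 4 with (reset ∧ ¬alarm), and alarm at every k in [4,j-1].
  j=4: rhs fails.
  j=5: rhs fails.
  j=6: rhs fails.
  j=7: rhs holds but lhs fails at k=4.
  j=8: rhs holds but lhs fails at k=4.
  j=9: rhs fails.
No witness within the range → none.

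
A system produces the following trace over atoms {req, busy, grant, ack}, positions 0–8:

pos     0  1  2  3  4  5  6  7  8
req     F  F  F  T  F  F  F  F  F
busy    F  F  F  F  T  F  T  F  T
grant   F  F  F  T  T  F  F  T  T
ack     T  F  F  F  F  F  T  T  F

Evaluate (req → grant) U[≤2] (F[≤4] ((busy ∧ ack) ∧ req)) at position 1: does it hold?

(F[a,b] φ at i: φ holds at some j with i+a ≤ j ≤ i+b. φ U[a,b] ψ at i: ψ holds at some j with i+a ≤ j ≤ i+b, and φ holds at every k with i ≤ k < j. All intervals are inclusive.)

No

Need some j in [1,3] with F[≤4] ((busy ∧ ack) ∧ req), and (req → grant) at every k in [1,j-1].
  j=1: F[≤4] ((busy ∧ ack) ∧ req) — fails (none in [1,5]).
  j=2: F[≤4] ((busy ∧ ack) ∧ req) — fails (none in [2,6]).
  j=3: F[≤4] ((busy ∧ ack) ∧ req) — fails (none in [3,7]).
No j in the window works → until fails.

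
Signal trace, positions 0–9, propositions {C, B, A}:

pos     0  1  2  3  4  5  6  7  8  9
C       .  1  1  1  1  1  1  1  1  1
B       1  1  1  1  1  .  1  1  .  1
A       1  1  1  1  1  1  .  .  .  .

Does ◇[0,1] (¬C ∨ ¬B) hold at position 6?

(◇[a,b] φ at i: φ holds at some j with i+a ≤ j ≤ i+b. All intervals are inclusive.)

Check (¬C ∨ ¬B) at each j in [6,7]:
  j=6: false
  j=7: false
No position in the window satisfies it → formula fails.

Does not hold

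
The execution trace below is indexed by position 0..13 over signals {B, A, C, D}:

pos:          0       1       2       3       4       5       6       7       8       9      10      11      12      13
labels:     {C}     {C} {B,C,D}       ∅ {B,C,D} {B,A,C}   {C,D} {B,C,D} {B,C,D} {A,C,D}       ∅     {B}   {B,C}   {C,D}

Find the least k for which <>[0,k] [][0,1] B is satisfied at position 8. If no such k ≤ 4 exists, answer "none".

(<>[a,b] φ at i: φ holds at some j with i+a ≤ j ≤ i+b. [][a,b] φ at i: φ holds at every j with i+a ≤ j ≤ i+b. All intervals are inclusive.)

Scan j = 8,9,… for [][0,1] B:
  j=8: fails
  j=9: fails
  j=10: fails
  j=11: holds
First hit at j=11, so smallest k = 11-8 = 3.

3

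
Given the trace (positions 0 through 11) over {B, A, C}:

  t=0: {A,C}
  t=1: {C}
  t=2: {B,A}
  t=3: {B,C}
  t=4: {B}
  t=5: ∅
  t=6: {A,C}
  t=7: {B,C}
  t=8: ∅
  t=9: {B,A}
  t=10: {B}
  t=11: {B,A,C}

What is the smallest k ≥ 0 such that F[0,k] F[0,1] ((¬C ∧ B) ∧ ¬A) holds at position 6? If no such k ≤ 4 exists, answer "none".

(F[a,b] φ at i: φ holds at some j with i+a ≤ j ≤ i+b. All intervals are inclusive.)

Scan j = 6,7,… for F[0,1] ((¬C ∧ B) ∧ ¬A):
  j=6: fails
  j=7: fails
  j=8: fails
  j=9: holds
First hit at j=9, so smallest k = 9-6 = 3.

3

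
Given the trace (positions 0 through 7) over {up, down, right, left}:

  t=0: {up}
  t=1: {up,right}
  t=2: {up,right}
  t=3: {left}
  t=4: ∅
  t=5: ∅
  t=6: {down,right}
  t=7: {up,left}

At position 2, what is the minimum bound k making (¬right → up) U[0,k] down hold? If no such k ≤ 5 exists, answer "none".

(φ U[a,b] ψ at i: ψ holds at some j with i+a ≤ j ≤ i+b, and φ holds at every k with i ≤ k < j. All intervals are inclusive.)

none

Need earliest j ≥ 2 with down, and (¬right → up) at every k in [2,j-1].
  j=2: rhs fails.
  j=3: rhs fails.
  j=4: rhs fails.
  j=5: rhs fails.
  j=6: rhs holds but lhs fails at k=3.
  j=7: rhs fails.
No witness within the range → none.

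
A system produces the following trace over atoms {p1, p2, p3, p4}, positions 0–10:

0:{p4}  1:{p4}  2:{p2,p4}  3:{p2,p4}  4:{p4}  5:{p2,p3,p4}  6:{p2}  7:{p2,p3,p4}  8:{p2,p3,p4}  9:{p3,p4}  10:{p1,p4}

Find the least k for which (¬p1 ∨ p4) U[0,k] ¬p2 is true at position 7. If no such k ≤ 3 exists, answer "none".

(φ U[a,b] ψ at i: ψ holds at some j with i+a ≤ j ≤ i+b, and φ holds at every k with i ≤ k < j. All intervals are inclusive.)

Need earliest j ≥ 7 with ¬p2, and (¬p1 ∨ p4) at every k in [7,j-1].
  j=7: rhs fails.
  j=8: rhs fails.
  j=9: rhs holds; lhs holds on [7,8]. k = 2.

2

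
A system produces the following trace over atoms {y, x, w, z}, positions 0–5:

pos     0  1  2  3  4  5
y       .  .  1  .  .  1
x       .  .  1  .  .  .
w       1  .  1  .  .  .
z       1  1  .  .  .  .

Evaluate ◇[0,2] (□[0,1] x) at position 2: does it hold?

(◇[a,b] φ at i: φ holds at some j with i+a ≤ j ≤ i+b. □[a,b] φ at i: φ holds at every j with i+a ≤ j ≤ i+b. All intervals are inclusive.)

False

Check □[0,1] x at each j in [2,4]:
  j=2: fails at 3
  j=3: fails at 3
  j=4: fails at 4
No position in the window satisfies it → formula fails.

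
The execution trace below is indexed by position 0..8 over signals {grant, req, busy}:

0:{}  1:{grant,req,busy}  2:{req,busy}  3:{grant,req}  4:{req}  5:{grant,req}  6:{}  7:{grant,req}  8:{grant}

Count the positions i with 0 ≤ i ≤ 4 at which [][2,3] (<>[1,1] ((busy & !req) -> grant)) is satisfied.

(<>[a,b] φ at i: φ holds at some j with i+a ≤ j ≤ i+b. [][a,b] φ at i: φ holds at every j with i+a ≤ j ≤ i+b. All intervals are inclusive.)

Evaluate at each i in [0,4]:
  i=0: ✓ (all of [2,3])
  i=1: ✓ (all of [3,4])
  i=2: ✓ (all of [4,5])
  i=3: ✓ (all of [5,6])
  i=4: ✓ (all of [6,7])
Positions where it holds: {0, 1, 2, 3, 4} → 5.

5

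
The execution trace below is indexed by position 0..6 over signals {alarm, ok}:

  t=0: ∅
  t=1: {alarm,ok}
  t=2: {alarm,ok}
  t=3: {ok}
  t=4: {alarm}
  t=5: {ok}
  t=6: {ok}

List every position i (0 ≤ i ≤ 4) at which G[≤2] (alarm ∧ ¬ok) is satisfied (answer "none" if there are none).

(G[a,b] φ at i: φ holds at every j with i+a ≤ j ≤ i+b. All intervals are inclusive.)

none

Evaluate at each i in [0,4]:
  i=0: ✗ (fails at j=0)
  i=1: ✗ (fails at j=1)
  i=2: ✗ (fails at j=2)
  i=3: ✗ (fails at j=3)
  i=4: ✗ (fails at j=5)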